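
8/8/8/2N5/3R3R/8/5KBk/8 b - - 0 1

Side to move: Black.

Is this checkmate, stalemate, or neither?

checkmate

Black to move; black king on h2.
In check: yes, from the white rook on h4.
King squares — g1: attacked by Kf2; h1: attacked by Bg2; g2: attacked by Kf2; g3: attacked by Kf2; h3: attacked by Bg2.
Legal moves for Black: none.
In check with no legal moves → checkmate.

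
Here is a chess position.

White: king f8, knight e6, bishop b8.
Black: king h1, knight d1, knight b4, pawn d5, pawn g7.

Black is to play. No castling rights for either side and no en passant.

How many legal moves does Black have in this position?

Black to move; king on h1.
In check: no.
Legal moves: Nc6, Na6, Nd3, Nc2, Na2, Kg2, Kg1, Ne3, Nc3, Nf2, Nb2, g6, d4, g5.
Count: 14.

14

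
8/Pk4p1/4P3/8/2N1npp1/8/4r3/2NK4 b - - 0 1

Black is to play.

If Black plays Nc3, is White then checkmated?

yes

After Nc3: white king on d1; in check: yes, from the black knight on c3.
King squares — c1: own knight; e1: attacked by Re2; c2: attacked by Re2; d2: attacked by Re2; e2: attacked by Nc3.
White has no legal moves → checkmate.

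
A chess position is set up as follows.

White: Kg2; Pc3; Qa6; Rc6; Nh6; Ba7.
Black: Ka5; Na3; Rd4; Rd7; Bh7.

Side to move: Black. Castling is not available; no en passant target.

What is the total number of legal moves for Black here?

Black to move; king on a5.
In check: yes, from the white queen on a6.
Legal moves: none.
Count: 0.

0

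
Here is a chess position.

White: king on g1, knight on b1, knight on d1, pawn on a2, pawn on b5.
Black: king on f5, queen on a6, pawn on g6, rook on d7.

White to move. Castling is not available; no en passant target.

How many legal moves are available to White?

White to move; king on g1.
In check: no.
Legal moves: Kh2, Kg2, Kf2, Kh1, Kf1, Ne3+, Ndc3, Nf2, Nb2, Nbc3, Na3, Nd2, bxa6, b6, a3, a4.
Count: 16.

16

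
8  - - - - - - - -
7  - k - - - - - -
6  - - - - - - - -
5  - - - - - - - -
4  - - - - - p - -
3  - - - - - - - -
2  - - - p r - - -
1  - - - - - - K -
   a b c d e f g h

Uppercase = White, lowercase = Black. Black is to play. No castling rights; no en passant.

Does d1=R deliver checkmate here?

After d1=R: white king on g1; in check: yes, from the black rook on d1.
King squares — f1: attacked by Rd1; h1: attacked by Rd1; f2: attacked by Re2; g2: attacked by Re2; h2: attacked by Re2.
White has no legal moves → checkmate.

yes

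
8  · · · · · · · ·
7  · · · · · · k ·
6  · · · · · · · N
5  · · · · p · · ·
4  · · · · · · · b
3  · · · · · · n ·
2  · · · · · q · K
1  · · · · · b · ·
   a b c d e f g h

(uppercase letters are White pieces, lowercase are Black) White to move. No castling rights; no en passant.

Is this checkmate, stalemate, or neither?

White to move; white king on h2.
In check: yes, from the black queen on f2.
King squares — g1: attacked by Qf2; h1: attacked by Ng3; g2: attacked by Bf1; g3: attacked by Qf2; h3: attacked by Bf1.
Legal moves for White: none.
In check with no legal moves → checkmate.

checkmate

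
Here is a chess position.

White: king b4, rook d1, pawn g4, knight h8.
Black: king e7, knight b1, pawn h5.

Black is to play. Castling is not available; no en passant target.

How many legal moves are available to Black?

Black to move; king on e7.
In check: no.
Legal moves: Kf8, Ke8, Kf6, Ke6, Nc3, Na3, Nd2, hxg4, h4.
Count: 9.

9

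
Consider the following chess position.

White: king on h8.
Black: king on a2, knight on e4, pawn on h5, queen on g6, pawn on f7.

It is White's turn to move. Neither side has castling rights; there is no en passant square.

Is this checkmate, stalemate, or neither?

White to move; white king on h8.
In check: no.
King squares — g7: attacked by Qg6; h7: attacked by Qg6; g8: attacked by Qg6.
Legal moves for White: none.
Not in check and no legal moves → stalemate.

stalemate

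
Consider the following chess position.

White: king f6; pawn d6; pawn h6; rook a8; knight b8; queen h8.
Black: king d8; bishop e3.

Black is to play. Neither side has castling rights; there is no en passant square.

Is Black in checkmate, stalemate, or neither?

Black to move; black king on d8.
In check: yes, from the white queen on h8.
King squares — c7: attacked by Pd6; d7: attacked by Nb8; e7: attacked by Pd6; c8: attacked by Qh8; e8: attacked by Qh8.
Legal moves for Black: none.
In check with no legal moves → checkmate.

checkmate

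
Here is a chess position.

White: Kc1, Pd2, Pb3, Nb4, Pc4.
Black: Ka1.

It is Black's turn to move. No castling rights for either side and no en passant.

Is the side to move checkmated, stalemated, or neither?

stalemate

Black to move; black king on a1.
In check: no.
King squares — b1: attacked by Kc1; a2: attacked by Nb4; b2: attacked by Kc1.
Legal moves for Black: none.
Not in check and no legal moves → stalemate.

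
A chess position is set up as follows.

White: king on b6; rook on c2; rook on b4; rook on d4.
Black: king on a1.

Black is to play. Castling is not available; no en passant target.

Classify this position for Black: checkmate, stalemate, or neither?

stalemate

Black to move; black king on a1.
In check: no.
King squares — b1: attacked by Rb4; a2: attacked by Rc2; b2: attacked by Rc2.
Legal moves for Black: none.
Not in check and no legal moves → stalemate.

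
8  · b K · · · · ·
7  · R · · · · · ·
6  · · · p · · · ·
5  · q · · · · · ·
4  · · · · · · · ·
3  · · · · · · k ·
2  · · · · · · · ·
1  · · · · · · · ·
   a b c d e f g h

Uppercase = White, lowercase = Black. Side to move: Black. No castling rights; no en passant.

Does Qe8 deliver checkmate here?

After Qe8: white king on c8; in check: yes, from the black queen on e8.
King squares — b7: own rook; c7: attacked by Bb8; d7: attacked by Qe8; b8: attacked by Qe8; d8: attacked by Qe8.
White has no legal moves → checkmate.

yes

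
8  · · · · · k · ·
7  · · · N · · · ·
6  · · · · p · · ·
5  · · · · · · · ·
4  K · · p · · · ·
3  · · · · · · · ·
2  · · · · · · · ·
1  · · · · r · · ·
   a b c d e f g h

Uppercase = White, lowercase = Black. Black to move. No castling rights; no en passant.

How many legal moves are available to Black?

5

Black to move; king on f8.
In check: yes, from the white knight on d7.
Legal moves: Kg8, Ke8, Kg7, Kf7, Ke7.
Count: 5.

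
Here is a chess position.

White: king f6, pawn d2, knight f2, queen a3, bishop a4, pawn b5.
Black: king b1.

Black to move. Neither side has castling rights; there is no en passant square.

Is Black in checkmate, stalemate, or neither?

stalemate

Black to move; black king on b1.
In check: no.
King squares — a1: attacked by Qa3; c1: attacked by Qa3; a2: attacked by Qa3; b2: attacked by Qa3; c2: attacked by Ba4.
Legal moves for Black: none.
Not in check and no legal moves → stalemate.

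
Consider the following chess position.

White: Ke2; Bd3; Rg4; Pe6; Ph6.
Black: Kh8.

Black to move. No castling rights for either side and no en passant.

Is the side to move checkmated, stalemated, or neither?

Black to move; black king on h8.
In check: no.
King squares — g7: attacked by Rg4; h7: attacked by Bd3; g8: attacked by Rg4.
Legal moves for Black: none.
Not in check and no legal moves → stalemate.

stalemate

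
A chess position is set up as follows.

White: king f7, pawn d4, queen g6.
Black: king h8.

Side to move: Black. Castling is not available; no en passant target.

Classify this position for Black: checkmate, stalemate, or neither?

stalemate

Black to move; black king on h8.
In check: no.
King squares — g7: attacked by Qg6; h7: attacked by Qg6; g8: attacked by Qg6.
Legal moves for Black: none.
Not in check and no legal moves → stalemate.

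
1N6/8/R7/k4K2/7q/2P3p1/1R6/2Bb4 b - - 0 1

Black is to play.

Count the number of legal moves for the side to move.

Black to move; king on a5.
In check: yes, from the white rook on a6.
Legal moves: none.
Count: 0.

0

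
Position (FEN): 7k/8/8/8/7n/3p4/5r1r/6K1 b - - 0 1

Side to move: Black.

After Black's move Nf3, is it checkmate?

After Nf3: white king on g1; in check: yes, from the black knight on f3.
King squares — f1: attacked by Rf2; h1: attacked by Rh2; f2: attacked by Rh2; g2: attacked by Rf2; h2: attacked by Rf2.
White has no legal moves → checkmate.

yes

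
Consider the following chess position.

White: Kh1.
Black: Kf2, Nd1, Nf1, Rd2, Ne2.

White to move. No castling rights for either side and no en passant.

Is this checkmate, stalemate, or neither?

White to move; white king on h1.
In check: no.
King squares — g1: attacked by Ne2; g2: attacked by Kf2; h2: attacked by Nf1.
Legal moves for White: none.
Not in check and no legal moves → stalemate.

stalemate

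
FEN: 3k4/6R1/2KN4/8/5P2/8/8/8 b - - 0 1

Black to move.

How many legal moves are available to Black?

Black to move; king on d8.
In check: no.
Legal moves: none.
Count: 0.

0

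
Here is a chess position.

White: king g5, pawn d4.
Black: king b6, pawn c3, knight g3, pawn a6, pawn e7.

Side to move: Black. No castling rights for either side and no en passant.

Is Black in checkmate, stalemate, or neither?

neither

Black to move; black king on b6.
In check: no.
Legal moves for Black: Kc7, Kb7, Ka7, Kc6, Kb5, Ka5, Nh5, Nf5, Ne4+, Ne2, Nh1, Nf1, e6, a5, c2, e5.
Black has 16 legal moves and is not in check → neither.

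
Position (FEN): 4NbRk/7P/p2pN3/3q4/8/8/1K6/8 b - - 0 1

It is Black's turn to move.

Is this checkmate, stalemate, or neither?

neither

Black to move; black king on h8.
In check: yes, from the white rook on g8.
King squares — g7: attacked by Ne6; h7: available; g8: attacked by Ph7.
Legal moves for Black: Kxh7.
Black is in check but has 1 legal move → neither.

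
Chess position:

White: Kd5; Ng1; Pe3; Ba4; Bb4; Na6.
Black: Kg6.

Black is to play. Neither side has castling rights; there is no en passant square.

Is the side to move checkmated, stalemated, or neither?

Black to move; black king on g6.
In check: no.
Legal moves for Black: Kh7, Kg7, Kf7, Kh6, Kf6, Kh5, Kg5, Kf5.
Black has 8 legal moves and is not in check → neither.

neither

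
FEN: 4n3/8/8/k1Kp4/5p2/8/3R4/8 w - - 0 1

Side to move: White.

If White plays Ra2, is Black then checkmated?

After Ra2: black king on a5; in check: yes, from the white rook on a2.
King squares — a4: attacked by Ra2; b4: attacked by Kc5; b5: attacked by Kc5; a6: attacked by Ra2; b6: attacked by Kc5.
Black has no legal moves → checkmate.

yes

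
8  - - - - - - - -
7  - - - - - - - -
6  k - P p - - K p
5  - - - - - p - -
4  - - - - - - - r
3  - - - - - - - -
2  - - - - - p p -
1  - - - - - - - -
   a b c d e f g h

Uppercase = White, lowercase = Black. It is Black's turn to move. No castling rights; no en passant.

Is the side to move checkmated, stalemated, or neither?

Black to move; black king on a6.
In check: no.
Legal moves for Black include: Ka7, Kb6, Kb5, Ka5, Rh5, Rg4+, Rf4, Re4, Rd4, Rc4, Rb4, Ra4, Rh3, Rh2, Rh1, h5, d5, f4, ... (list truncated; more exist).
Black has legal moves and is not in check → neither.

neither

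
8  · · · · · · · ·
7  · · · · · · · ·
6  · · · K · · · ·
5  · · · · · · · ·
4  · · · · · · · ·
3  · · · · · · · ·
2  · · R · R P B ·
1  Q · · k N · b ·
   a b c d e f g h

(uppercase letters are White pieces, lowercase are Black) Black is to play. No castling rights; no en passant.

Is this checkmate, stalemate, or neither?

checkmate

Black to move; black king on d1.
In check: yes, from the white queen on a1.
King squares — c1: attacked by Qa1; e1: attacked by Qa1; c2: attacked by Ne1; d2: attacked by Rc2; e2: attacked by Rc2.
Legal moves for Black: none.
In check with no legal moves → checkmate.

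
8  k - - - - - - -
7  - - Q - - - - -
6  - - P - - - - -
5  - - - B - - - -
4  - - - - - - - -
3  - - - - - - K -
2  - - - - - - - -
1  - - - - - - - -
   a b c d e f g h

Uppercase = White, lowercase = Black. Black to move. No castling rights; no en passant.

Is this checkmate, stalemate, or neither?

stalemate

Black to move; black king on a8.
In check: no.
King squares — a7: attacked by Qc7; b7: attacked by Pc6; b8: attacked by Qc7.
Legal moves for Black: none.
Not in check and no legal moves → stalemate.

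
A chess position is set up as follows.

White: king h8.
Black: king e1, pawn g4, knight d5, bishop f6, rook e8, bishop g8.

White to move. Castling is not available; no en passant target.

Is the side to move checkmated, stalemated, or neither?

checkmate

White to move; white king on h8.
In check: yes, from the black bishop on f6.
King squares — g7: attacked by Bf6; h7: attacked by Bg8; g8: attacked by Re8.
Legal moves for White: none.
In check with no legal moves → checkmate.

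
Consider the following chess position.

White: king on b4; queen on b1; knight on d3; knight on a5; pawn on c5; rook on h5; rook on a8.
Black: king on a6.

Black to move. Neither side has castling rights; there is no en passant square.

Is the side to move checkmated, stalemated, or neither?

checkmate

Black to move; black king on a6.
In check: yes, from the white rook on a8.
King squares — a5: attacked by Kb4; b5: attacked by Kb4; b6: attacked by Pc5; a7: attacked by Ra8; b7: attacked by Na5.
Legal moves for Black: none.
In check with no legal moves → checkmate.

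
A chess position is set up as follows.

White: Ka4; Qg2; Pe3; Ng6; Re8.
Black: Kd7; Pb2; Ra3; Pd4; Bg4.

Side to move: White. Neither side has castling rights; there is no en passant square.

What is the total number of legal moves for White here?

White to move; king on a4.
In check: yes, from the black rook on a3.
Legal moves: Kb5, Kb4, Kxa3.
Count: 3.

3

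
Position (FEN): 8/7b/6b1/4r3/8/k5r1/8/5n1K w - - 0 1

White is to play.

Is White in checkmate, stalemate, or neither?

stalemate

White to move; white king on h1.
In check: no.
King squares — g1: attacked by Rg3; g2: attacked by Rg3; h2: attacked by Nf1.
Legal moves for White: none.
Not in check and no legal moves → stalemate.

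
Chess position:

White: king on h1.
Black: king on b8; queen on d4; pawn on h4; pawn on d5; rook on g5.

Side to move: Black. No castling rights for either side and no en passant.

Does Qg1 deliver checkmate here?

After Qg1: white king on h1; in check: yes, from the black queen on g1.
King squares — g1: attacked by Rg5; g2: attacked by Qg1; h2: attacked by Qg1.
White has no legal moves → checkmate.

yes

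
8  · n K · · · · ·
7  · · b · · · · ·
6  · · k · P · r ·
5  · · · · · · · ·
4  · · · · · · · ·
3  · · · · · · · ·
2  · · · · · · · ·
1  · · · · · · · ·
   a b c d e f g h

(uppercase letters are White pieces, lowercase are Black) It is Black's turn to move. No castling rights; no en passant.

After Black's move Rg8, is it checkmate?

yes

After Rg8: white king on c8; in check: yes, from the black rook on g8.
King squares — b7: attacked by Kc6; c7: attacked by Kc6; d7: attacked by Kc6; b8: attacked by Bc7; d8: attacked by Bc7.
White has no legal moves → checkmate.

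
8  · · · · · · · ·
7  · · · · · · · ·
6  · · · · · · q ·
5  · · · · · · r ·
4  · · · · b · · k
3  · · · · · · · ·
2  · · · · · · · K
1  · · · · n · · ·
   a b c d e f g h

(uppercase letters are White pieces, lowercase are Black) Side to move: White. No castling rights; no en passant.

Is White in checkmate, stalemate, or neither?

stalemate

White to move; white king on h2.
In check: no.
King squares — g1: attacked by Rg5; h1: attacked by Be4; g2: attacked by Ne1; g3: attacked by Kh4; h3: attacked by Kh4.
Legal moves for White: none.
Not in check and no legal moves → stalemate.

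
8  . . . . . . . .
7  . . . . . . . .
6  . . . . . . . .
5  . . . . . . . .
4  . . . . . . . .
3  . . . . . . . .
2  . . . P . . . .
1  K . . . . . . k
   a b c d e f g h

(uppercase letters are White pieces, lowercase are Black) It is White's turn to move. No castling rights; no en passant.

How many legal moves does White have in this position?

White to move; king on a1.
In check: no.
Legal moves: Kb2, Ka2, Kb1, d3, d4.
Count: 5.

5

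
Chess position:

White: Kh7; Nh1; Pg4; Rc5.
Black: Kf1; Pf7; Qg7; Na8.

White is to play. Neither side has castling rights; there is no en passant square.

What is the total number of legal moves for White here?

1

White to move; king on h7.
In check: yes, from the black queen on g7.
Legal moves: Kxg7.
Count: 1.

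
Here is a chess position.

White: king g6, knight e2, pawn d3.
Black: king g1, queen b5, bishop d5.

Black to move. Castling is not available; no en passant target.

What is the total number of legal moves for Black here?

Black to move; king on g1.
In check: yes, from the white knight on e2.
Legal moves: Kh2, Kg2, Kf2, Kh1, Kf1.
Count: 5.

5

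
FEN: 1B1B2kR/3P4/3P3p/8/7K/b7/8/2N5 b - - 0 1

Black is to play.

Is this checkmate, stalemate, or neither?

neither

Black to move; black king on g8.
In check: yes, from the white rook on h8.
King squares — f7: available; g7: available; h7: attacked by Rh8; f8: attacked by Rh8; h8: available.
Legal moves for Black: Kxh8, Kg7, Kf7.
Black is in check but has 3 legal moves → neither.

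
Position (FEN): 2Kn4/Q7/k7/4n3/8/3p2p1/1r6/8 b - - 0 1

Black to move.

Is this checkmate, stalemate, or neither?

Black to move; black king on a6.
In check: yes, from the white queen on a7.
Legal moves for Black: Kxa7, Kb5.
Black is in check but has 2 legal moves → neither.

neither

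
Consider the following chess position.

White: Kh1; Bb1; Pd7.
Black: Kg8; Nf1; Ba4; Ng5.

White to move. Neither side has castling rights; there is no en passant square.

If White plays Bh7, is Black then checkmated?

no

After Bh7: black king on g8; in check: yes, from the white bishop on h7.
Black has 6 legal replies: Kh8, Kf8, Kxh7, Kg7, Kf7, Nxh7.
In check but a legal move exists → not checkmate.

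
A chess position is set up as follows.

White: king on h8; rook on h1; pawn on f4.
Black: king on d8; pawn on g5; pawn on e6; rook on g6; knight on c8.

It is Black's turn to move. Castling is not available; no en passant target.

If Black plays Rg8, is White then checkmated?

no

After Rg8: white king on h8; in check: yes, from the black rook on g8.
White has 2 legal replies: Kxg8, Kh7.
In check but a legal move exists → not checkmate.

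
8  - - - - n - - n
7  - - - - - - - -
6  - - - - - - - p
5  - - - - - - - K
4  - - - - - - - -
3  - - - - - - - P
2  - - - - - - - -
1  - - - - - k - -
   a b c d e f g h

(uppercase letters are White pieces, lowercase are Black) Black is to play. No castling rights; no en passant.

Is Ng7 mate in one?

After Ng7: white king on h5; in check: yes, from the black knight on g7.
White has 3 legal replies: Kxh6, Kh4, Kg4.
In check but a legal move exists → not checkmate.

no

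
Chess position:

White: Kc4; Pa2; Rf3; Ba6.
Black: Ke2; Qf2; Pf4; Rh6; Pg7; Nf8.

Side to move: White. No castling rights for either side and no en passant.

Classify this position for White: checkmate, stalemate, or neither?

neither

White to move; white king on c4.
In check: no.
Legal moves for White include: Bc8, Bb7, Bb5, Kd5+, Kb5, Kb4+, Kc3+, Kb3+, Rxf4, Rh3, Rg3, Re3+, Rd3, Rc3, Rb3, Ra3, Rxf2+, a3, ... (list truncated; more exist).
White has legal moves and is not in check → neither.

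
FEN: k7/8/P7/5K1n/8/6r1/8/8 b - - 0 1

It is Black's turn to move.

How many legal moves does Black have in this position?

19

Black to move; king on a8.
In check: no.
Legal moves: Kb8, Ka7, Ng7+, Nf6, Nf4, Rg8, Rg7, Rg6, Rg5+, Rg4, Rh3, Rf3+, Re3, Rd3, Rc3, Rb3, Ra3, Rg2, Rg1.
Count: 19.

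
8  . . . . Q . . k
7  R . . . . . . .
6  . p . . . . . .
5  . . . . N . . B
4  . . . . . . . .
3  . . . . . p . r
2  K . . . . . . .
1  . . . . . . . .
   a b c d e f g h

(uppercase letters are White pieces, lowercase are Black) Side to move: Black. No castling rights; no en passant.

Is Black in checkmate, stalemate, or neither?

Black to move; black king on h8.
In check: yes, from the white queen on e8.
King squares — g7: attacked by Ra7; h7: attacked by Ra7; g8: attacked by Qe8.
Legal moves for Black: none.
In check with no legal moves → checkmate.

checkmate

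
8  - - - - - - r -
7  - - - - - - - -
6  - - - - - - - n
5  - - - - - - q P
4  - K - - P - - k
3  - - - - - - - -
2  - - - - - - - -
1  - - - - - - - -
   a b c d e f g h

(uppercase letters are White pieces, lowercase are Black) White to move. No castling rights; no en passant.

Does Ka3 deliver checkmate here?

no

After Ka3: black king on h4; in check: no.
Black is not in check, so this cannot be checkmate.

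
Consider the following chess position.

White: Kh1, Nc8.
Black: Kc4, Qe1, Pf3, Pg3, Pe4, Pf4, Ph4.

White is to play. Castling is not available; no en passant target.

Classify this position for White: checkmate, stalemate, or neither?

checkmate

White to move; white king on h1.
In check: yes, from the black queen on e1.
King squares — g1: attacked by Qe1; g2: attacked by Pf3; h2: attacked by Pg3.
Legal moves for White: none.
In check with no legal moves → checkmate.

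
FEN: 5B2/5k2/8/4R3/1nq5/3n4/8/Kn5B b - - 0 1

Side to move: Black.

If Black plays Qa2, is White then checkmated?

After Qa2: white king on a1; in check: yes, from the black queen on a2.
King squares — b1: attacked by Qa2; a2: attacked by Nb4; b2: attacked by Qa2.
White has no legal moves → checkmate.

yes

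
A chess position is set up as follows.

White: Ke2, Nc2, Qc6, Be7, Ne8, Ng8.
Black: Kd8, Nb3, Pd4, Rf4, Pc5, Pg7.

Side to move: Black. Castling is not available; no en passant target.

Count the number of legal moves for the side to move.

0

Black to move; king on d8.
In check: yes, from the white bishop on e7.
Legal moves: none.
Count: 0.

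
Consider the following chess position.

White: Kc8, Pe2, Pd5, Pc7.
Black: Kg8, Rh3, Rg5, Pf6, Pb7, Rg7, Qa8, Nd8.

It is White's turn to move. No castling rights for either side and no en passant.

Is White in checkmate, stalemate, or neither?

White to move; white king on c8.
In check: yes, from the black queen on a8.
King squares — b7: attacked by Qa8; c7: own pawn; d7: attacked by Rg7; b8: attacked by Qa8; d8: attacked by Qa8.
Legal moves for White: none.
In check with no legal moves → checkmate.

checkmate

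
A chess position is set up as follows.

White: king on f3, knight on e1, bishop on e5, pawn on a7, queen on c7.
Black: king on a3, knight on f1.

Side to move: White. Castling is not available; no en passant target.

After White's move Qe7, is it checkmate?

no

After Qe7: black king on a3; in check: yes, from the white queen on e7.
Black has 3 legal replies: Ka4, Kb3, Ka2.
In check but a legal move exists → not checkmate.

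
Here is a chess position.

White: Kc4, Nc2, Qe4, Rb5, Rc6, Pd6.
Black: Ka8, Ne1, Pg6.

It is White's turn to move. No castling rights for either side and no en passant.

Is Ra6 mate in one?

yes

After Ra6: black king on a8; in check: yes, from the white queen on e4 and the white rook on a6.
King squares — a7: attacked by Ra6; b7: attacked by Qe4; b8: attacked by Rb5.
Black has no legal moves → checkmate.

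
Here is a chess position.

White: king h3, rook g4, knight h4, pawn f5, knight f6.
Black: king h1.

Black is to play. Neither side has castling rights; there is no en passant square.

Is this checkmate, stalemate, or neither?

stalemate

Black to move; black king on h1.
In check: no.
King squares — g1: attacked by Rg4; g2: attacked by Kh3; h2: attacked by Kh3.
Legal moves for Black: none.
Not in check and no legal moves → stalemate.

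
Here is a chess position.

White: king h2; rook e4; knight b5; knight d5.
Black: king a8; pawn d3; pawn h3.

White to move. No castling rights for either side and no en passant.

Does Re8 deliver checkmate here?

no

After Re8: black king on a8; in check: yes, from the white rook on e8.
Black has 1 legal reply: Kb7.
In check but a legal move exists → not checkmate.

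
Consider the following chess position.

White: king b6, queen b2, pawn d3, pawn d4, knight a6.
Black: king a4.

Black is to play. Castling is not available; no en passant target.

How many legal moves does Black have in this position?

0

Black to move; king on a4.
In check: no.
Legal moves: none.
Count: 0.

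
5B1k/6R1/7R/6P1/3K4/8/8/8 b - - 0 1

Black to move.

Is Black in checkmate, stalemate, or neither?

Black to move; black king on h8.
In check: yes, from the white rook on h6.
King squares — g7: attacked by Bf8; h7: attacked by Rh6; g8: attacked by Rg7.
Legal moves for Black: none.
In check with no legal moves → checkmate.

checkmate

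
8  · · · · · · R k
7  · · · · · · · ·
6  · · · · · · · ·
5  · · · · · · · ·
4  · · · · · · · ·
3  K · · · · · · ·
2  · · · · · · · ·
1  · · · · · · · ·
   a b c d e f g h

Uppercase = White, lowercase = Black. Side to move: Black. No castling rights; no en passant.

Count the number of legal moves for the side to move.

Black to move; king on h8.
In check: yes, from the white rook on g8.
Legal moves: Kxg8, Kh7.
Count: 2.

2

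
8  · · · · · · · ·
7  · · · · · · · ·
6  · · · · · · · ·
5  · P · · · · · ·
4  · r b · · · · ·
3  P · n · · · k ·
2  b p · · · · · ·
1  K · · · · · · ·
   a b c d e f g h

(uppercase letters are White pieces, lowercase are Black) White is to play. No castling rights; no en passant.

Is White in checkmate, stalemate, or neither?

checkmate

White to move; white king on a1.
In check: yes, from the black pawn on b2.
King squares — b1: attacked by Ba2; a2: attacked by Nc3; b2: attacked by Rb4.
Legal moves for White: none.
In check with no legal moves → checkmate.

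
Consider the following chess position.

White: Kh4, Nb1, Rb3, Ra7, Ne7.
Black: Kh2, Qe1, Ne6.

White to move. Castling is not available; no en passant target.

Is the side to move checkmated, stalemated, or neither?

White to move; white king on h4.
In check: yes, from the black queen on e1.
King squares — g3: attacked by Qe1; h3: attacked by Kh2; g4: available; g5: attacked by Ne6; h5: available.
Legal moves for White: Kh5, Kg4, Rg3.
White is in check but has 3 legal moves → neither.

neither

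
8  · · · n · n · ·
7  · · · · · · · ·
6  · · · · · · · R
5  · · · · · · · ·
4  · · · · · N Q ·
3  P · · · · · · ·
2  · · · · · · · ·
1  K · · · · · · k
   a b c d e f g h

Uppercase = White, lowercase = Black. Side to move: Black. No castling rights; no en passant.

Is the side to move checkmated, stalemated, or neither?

Black to move; black king on h1.
In check: yes, from the white rook on h6.
King squares — g1: attacked by Qg4; g2: attacked by Nf4; h2: attacked by Rh6.
Legal moves for Black: none.
In check with no legal moves → checkmate.

checkmate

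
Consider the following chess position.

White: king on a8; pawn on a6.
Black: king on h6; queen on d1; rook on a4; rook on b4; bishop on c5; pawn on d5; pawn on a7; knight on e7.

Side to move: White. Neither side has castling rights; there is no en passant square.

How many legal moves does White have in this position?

0

White to move; king on a8.
In check: no.
Legal moves: none.
Count: 0.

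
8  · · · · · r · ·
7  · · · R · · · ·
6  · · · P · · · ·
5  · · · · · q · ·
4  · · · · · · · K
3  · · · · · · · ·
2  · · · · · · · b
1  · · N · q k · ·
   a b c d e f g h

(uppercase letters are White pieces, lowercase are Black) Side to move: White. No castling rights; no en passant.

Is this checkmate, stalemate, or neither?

White to move; white king on h4.
In check: yes, from the black queen on e1.
King squares — g3: attacked by Qe1; h3: attacked by Qf5; g4: attacked by Qf5; g5: attacked by Qf5; h5: attacked by Qf5.
Legal moves for White: none.
In check with no legal moves → checkmate.

checkmate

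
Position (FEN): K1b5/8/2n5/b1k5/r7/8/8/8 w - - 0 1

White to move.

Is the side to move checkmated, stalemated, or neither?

White to move; white king on a8.
In check: no.
King squares — a7: attacked by Nc6; b7: attacked by Bc8; b8: attacked by Nc6.
Legal moves for White: none.
Not in check and no legal moves → stalemate.

stalemate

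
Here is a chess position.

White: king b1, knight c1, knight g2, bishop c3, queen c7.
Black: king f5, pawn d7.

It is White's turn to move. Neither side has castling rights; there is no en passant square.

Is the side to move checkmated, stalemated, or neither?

neither

White to move; white king on b1.
In check: no.
Legal moves for White include: Qd8, Qc8, Qb8, Qxd7+, Qb7, Qa7, Qd6, Qc6, Qb6, Qe5+, Qc5+, Qa5+, Qf4+, Qc4, Qg3, Qh2, Bh8, Bg7, ... (list truncated; more exist).
White has legal moves and is not in check → neither.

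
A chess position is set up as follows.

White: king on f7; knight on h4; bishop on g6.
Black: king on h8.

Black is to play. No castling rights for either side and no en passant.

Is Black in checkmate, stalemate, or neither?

Black to move; black king on h8.
In check: no.
King squares — g7: attacked by Kf7; h7: attacked by Bg6; g8: attacked by Kf7.
Legal moves for Black: none.
Not in check and no legal moves → stalemate.

stalemate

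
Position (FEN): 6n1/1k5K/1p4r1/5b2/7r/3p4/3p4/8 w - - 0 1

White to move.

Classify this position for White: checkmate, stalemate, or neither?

White to move; white king on h7.
In check: yes, from the black rook on h4.
King squares — g6: attacked by Bf5; h6: attacked by Rh4; g7: attacked by Rg6; g8: attacked by Rg6; h8: attacked by Rh4.
Legal moves for White: none.
In check with no legal moves → checkmate.

checkmate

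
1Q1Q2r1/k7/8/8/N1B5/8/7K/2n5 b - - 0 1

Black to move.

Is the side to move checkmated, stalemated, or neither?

Black to move; black king on a7.
In check: yes, from the white queen on b8.
King squares — a6: attacked by Bc4; b6: attacked by Na4; b7: attacked by Qb8; a8: attacked by Qb8; b8: attacked by Qd8.
Legal moves for Black: none.
In check with no legal moves → checkmate.

checkmate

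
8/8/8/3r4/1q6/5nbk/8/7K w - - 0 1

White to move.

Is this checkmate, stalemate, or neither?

stalemate

White to move; white king on h1.
In check: no.
King squares — g1: attacked by Nf3; g2: attacked by Kh3; h2: attacked by Nf3.
Legal moves for White: none.
Not in check and no legal moves → stalemate.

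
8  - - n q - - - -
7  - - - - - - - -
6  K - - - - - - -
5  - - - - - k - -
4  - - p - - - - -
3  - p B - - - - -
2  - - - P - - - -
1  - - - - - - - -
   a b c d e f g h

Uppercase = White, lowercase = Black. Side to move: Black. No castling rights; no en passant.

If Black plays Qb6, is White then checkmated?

yes

After Qb6: white king on a6; in check: yes, from the black queen on b6.
King squares — a5: attacked by Qb6; b5: attacked by Qb6; b6: attacked by Nc8; a7: attacked by Qb6; b7: attacked by Qb6.
White has no legal moves → checkmate.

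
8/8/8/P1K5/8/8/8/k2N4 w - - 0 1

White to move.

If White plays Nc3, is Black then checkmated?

no

After Nc3: black king on a1; in check: no.
Black is not in check, so this cannot be checkmate.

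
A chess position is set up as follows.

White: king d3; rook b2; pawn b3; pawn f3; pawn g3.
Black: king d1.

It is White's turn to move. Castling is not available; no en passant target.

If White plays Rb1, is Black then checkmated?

yes

After Rb1: black king on d1; in check: yes, from the white rook on b1.
King squares — c1: attacked by Rb1; e1: attacked by Rb1; c2: attacked by Kd3; d2: attacked by Kd3; e2: attacked by Kd3.
Black has no legal moves → checkmate.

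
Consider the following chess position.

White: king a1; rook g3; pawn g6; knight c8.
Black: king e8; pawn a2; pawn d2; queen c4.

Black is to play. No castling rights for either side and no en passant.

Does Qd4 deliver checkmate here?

no

After Qd4: white king on a1; in check: yes, from the black queen on d4.
White has 2 legal replies: Kxa2, Rc3.
In check but a legal move exists → not checkmate.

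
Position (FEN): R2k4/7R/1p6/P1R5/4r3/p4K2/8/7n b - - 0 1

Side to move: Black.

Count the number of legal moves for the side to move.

Black to move; king on d8.
In check: yes, from the white rook on a8.
Legal moves: none.
Count: 0.

0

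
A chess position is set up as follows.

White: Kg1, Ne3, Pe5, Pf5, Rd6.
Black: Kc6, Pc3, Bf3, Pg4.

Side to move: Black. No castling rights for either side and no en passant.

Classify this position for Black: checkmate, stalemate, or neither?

neither

Black to move; black king on c6.
In check: yes, from the white rook on d6.
King squares — b5: available; c5: available; d5: attacked by Ne3; b6: attacked by Rd6; d6: attacked by Pe5; b7: available; c7: available; d7: attacked by Rd6.
Legal moves for Black: Kc7, Kb7, Kc5, Kb5.
Black is in check but has 4 legal moves → neither.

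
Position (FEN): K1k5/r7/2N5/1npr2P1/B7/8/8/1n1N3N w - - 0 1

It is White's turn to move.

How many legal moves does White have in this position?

1

White to move; king on a8.
In check: yes, from the black rook on a7.
Legal moves: Nxa7+.
Count: 1.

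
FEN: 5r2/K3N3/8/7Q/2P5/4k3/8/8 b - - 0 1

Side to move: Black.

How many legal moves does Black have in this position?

Black to move; king on e3.
In check: no.
Legal moves: Rh8, Rg8, Re8, Rd8, Rc8, Rb8, Ra8+, Rf7, Rf6, Rf5, Rf4, Rf3, Rf2, Rf1, Kf4, Ke4, Kd4, Kd3, Kf2, Kd2.
Count: 20.

20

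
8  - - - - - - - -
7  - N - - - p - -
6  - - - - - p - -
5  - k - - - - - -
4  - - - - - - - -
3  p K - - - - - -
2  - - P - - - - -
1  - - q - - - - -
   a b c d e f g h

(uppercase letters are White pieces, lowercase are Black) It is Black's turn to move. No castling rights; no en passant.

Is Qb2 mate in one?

yes

After Qb2: white king on b3; in check: yes, from the black queen on b2.
King squares — a2: attacked by Qb2; b2: attacked by Pa3; c2: own pawn; a3: attacked by Qb2; c3: attacked by Qb2; a4: attacked by Kb5; b4: attacked by Qb2; c4: attacked by Kb5.
White has no legal moves → checkmate.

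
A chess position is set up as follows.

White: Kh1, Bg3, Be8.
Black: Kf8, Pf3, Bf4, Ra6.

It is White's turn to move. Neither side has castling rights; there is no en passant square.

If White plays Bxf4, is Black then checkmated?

no

After Bxf4: black king on f8; in check: no.
Black is not in check, so this cannot be checkmate.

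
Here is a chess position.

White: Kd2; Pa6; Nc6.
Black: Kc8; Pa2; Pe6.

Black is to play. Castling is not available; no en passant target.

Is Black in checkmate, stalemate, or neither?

Black to move; black king on c8.
In check: no.
Legal moves for Black: Kd7, Kc7, e5, a1=Q, a1=R, a1=B, a1=N.
Black has 7 legal moves and is not in check → neither.

neither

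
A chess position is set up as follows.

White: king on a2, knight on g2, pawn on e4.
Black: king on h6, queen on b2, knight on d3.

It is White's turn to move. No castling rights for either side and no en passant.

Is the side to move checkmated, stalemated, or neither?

checkmate

White to move; white king on a2.
In check: yes, from the black queen on b2.
King squares — a1: attacked by Qb2; b1: attacked by Qb2; b2: attacked by Nd3; a3: attacked by Qb2; b3: attacked by Qb2.
Legal moves for White: none.
In check with no legal moves → checkmate.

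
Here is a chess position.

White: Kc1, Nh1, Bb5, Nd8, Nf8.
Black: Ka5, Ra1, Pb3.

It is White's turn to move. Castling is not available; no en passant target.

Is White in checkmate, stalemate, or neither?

neither

White to move; white king on c1.
In check: yes, from the black rook on a1.
Legal moves for White: Kd2, Kb2.
White is in check but has 2 legal moves → neither.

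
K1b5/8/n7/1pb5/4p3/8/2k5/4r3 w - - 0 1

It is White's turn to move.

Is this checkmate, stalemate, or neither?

White to move; white king on a8.
In check: no.
King squares — a7: attacked by Bc5; b7: attacked by Bc8; b8: attacked by Na6.
Legal moves for White: none.
Not in check and no legal moves → stalemate.

stalemate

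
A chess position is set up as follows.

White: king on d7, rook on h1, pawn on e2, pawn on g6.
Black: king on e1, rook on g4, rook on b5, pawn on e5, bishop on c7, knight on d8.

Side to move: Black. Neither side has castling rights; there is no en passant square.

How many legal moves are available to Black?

4

Black to move; king on e1.
In check: yes, from the white rook on h1.
Legal moves: Kf2, Kxe2, Kd2, Rg1.
Count: 4.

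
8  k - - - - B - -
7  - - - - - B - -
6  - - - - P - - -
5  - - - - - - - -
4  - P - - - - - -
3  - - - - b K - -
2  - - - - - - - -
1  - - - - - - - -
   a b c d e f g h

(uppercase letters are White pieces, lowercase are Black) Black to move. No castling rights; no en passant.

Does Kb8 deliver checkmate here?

no

After Kb8: white king on f3; in check: no.
White is not in check, so this cannot be checkmate.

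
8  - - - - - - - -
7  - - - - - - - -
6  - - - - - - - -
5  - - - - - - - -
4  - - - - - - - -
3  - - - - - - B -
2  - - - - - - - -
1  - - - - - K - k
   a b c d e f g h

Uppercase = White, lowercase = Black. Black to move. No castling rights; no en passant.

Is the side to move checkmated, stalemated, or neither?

stalemate

Black to move; black king on h1.
In check: no.
King squares — g1: attacked by Kf1; g2: attacked by Kf1; h2: attacked by Bg3.
Legal moves for Black: none.
Not in check and no legal moves → stalemate.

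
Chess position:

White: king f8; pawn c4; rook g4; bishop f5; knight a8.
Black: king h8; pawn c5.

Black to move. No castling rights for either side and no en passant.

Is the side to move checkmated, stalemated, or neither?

Black to move; black king on h8.
In check: no.
King squares — g7: attacked by Rg4; h7: attacked by Bf5; g8: attacked by Rg4.
Legal moves for Black: none.
Not in check and no legal moves → stalemate.

stalemate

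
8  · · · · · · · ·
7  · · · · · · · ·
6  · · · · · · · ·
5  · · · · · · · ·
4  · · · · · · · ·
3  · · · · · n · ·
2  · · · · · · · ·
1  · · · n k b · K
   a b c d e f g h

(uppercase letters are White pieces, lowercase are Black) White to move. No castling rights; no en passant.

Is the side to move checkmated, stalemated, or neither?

stalemate

White to move; white king on h1.
In check: no.
King squares — g1: attacked by Nf3; g2: attacked by Bf1; h2: attacked by Nf3.
Legal moves for White: none.
Not in check and no legal moves → stalemate.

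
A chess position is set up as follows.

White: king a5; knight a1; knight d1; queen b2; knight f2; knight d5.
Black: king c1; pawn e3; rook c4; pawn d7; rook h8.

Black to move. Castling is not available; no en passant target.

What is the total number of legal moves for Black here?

0

Black to move; king on c1.
In check: yes, from the white queen on b2.
Legal moves: none.
Count: 0.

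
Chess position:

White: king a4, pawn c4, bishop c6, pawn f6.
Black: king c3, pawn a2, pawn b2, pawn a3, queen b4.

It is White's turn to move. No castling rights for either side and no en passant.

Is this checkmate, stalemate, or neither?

White to move; white king on a4.
In check: yes, from the black queen on b4.
King squares — a3: attacked by Qb4; b3: attacked by Kc3; b4: attacked by Kc3; a5: attacked by Qb4; b5: attacked by Qb4.
Legal moves for White: none.
In check with no legal moves → checkmate.

checkmate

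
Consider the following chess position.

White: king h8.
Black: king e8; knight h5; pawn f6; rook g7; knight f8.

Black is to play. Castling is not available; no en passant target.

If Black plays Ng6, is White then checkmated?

yes

After Ng6: white king on h8; in check: yes, from the black knight on g6.
King squares — g7: attacked by Nh5; h7: attacked by Rg7; g8: attacked by Rg7.
White has no legal moves → checkmate.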